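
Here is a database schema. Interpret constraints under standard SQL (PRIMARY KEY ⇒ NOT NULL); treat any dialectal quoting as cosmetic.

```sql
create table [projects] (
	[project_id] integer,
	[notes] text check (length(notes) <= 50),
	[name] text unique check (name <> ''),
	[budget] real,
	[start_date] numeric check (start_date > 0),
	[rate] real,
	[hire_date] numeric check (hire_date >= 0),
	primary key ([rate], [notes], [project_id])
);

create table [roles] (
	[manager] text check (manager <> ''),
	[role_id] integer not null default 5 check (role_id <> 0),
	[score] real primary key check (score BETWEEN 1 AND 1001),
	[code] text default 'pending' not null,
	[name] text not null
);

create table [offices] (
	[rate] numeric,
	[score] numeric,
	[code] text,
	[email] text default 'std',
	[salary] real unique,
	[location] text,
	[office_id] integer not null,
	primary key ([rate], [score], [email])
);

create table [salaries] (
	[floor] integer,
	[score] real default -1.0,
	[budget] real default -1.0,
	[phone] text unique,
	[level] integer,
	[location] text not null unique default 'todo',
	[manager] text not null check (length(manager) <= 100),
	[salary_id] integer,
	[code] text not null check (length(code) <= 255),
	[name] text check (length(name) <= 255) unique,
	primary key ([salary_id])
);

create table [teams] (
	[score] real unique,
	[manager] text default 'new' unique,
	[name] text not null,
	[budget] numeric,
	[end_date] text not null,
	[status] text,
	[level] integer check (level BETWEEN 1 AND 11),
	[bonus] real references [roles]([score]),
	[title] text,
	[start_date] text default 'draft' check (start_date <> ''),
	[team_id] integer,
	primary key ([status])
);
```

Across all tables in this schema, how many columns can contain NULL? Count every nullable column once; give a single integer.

22

projects: 4 nullable (name, budget, start_date, hire_date — PK (rate, notes, project_id) and explicit NOT NULL columns excluded).
roles: 1 nullable (manager — PK (score) and explicit NOT NULL columns excluded).
offices: 3 nullable (code, salary, location — PK (rate, score, email) and explicit NOT NULL columns excluded).
salaries: 6 nullable (floor, score, budget, phone, level, name — PK (salary_id) and explicit NOT NULL columns excluded).
teams: 8 nullable (score, manager, budget, level, bonus, title, start_date, team_id — PK (status) and explicit NOT NULL columns excluded).
Total: 4 + 1 + 3 + 6 + 8 = 22.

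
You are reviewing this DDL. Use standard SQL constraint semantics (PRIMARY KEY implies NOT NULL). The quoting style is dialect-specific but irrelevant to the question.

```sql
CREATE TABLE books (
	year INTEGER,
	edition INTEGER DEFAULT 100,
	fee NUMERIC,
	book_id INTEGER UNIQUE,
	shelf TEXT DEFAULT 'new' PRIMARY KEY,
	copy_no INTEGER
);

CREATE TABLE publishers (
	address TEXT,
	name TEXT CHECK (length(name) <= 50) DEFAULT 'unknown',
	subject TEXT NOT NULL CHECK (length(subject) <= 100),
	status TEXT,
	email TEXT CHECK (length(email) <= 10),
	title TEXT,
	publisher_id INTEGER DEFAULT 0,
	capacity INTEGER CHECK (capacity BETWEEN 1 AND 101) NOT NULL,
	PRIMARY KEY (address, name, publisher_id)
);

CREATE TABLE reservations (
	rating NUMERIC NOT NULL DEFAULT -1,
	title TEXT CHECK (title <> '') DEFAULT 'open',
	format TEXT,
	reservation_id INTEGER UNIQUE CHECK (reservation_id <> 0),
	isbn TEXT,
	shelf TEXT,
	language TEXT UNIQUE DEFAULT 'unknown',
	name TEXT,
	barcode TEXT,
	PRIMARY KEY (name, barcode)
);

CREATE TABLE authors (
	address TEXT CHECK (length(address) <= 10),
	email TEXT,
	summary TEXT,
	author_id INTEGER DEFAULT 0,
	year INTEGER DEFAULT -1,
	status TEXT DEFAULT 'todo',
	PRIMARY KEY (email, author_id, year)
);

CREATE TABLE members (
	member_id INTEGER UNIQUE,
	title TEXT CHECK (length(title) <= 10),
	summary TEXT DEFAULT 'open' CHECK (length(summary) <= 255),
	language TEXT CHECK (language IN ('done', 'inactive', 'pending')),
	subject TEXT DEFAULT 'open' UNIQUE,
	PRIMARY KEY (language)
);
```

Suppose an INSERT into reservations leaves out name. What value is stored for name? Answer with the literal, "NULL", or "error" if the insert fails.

error

name has no DEFAULT clause.
Omitting it would insert NULL, but it is part of the PRIMARY KEY, so the INSERT fails.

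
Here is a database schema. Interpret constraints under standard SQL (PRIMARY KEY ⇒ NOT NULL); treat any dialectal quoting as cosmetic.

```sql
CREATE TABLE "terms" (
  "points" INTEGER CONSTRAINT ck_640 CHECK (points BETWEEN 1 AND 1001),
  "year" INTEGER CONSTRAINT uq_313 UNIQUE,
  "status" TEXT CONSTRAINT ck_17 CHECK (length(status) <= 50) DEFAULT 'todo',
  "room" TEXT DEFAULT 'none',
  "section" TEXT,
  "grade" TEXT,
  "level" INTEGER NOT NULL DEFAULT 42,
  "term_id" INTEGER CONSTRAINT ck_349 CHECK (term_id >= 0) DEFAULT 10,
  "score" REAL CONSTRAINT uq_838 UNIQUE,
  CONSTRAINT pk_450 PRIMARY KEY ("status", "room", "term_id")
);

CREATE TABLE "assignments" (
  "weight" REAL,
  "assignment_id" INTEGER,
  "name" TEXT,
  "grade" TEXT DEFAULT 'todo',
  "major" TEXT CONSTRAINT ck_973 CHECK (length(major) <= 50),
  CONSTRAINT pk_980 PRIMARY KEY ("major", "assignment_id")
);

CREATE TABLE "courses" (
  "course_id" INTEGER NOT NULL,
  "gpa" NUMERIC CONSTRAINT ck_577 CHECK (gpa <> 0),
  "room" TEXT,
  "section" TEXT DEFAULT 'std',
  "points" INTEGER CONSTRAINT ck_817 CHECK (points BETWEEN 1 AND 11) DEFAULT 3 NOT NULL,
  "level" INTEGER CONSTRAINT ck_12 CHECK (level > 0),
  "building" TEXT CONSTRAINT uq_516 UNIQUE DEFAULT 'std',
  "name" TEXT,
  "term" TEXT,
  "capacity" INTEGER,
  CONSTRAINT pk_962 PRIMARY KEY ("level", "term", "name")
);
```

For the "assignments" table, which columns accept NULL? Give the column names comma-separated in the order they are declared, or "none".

- weight: no NOT NULL constraint applies → nullable.
- assignment_id: part of the PRIMARY KEY, which implies NOT NULL → not nullable.
- name: no NOT NULL constraint applies → nullable.
- grade: DEFAULT only fills an omitted column; an explicit NULL is still allowed → nullable.
- major: part of the PRIMARY KEY, which implies NOT NULL → not nullable.

weight, name, grade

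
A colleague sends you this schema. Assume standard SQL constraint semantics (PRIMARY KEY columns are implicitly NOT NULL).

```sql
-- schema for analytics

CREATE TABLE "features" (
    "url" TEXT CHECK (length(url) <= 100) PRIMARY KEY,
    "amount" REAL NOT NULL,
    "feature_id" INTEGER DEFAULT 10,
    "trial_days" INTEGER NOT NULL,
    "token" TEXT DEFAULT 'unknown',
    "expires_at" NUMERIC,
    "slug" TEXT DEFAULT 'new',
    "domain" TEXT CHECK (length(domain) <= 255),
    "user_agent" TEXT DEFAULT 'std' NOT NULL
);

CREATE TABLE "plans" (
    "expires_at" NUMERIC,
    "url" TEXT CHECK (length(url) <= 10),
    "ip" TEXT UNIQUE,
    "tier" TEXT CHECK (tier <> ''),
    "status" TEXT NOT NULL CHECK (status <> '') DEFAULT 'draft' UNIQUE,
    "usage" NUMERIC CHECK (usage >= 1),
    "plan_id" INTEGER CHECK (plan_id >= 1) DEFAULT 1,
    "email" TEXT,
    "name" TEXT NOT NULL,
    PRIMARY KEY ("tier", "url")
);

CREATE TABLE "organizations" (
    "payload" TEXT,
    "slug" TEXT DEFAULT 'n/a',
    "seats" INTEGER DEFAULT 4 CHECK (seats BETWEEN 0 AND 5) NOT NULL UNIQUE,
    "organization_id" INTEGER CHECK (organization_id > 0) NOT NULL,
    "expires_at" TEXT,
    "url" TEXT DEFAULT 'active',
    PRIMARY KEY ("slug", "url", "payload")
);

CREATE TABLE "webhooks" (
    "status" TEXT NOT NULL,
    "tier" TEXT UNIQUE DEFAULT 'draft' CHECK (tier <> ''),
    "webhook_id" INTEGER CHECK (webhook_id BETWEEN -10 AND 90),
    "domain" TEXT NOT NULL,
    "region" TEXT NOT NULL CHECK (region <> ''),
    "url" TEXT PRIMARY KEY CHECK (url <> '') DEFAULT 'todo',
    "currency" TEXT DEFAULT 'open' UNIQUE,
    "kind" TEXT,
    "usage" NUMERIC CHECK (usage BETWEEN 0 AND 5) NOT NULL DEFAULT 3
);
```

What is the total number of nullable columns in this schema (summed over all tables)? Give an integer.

features: 5 nullable (feature_id, token, expires_at, slug, domain — PK (url) and explicit NOT NULL columns excluded).
plans: 5 nullable (expires_at, ip, usage, plan_id, email — PK (tier, url) and explicit NOT NULL columns excluded).
organizations: 1 nullable (expires_at — PK (slug, url, payload) and explicit NOT NULL columns excluded).
webhooks: 4 nullable (tier, webhook_id, currency, kind — PK (url) and explicit NOT NULL columns excluded).
Total: 5 + 5 + 1 + 4 = 15.

15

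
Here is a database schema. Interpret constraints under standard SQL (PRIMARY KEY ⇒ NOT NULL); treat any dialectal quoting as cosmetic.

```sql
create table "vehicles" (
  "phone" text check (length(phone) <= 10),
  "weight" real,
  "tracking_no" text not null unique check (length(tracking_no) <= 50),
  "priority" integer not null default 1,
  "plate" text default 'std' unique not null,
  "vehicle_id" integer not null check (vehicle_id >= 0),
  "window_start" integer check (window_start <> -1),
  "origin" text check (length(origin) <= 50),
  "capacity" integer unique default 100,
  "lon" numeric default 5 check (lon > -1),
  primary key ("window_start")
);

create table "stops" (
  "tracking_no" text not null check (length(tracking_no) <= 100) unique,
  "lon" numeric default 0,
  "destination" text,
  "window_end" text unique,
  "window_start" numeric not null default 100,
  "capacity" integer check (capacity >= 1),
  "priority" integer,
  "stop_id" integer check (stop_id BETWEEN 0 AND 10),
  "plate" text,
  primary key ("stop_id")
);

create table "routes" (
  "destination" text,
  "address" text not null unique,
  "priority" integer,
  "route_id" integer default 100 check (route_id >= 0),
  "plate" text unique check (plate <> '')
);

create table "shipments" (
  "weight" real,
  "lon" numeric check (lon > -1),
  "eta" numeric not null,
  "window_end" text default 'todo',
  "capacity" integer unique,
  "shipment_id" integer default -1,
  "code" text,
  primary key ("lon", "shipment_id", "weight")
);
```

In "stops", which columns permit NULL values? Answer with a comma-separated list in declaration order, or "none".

lon, destination, window_end, capacity, priority, plate

- tracking_no: declared NOT NULL → not nullable.
- lon: DEFAULT only fills an omitted column; an explicit NULL is still allowed → nullable.
- destination: no NOT NULL constraint applies → nullable.
- window_end: UNIQUE does not imply NOT NULL → nullable.
- window_start: declared NOT NULL → not nullable.
- capacity: CHECK does not forbid NULL (a CHECK constraint passes when its expression is NULL) → nullable.
- priority: no NOT NULL constraint applies → nullable.
- stop_id: part of the PRIMARY KEY, which implies NOT NULL → not nullable.
- plate: no NOT NULL constraint applies → nullable.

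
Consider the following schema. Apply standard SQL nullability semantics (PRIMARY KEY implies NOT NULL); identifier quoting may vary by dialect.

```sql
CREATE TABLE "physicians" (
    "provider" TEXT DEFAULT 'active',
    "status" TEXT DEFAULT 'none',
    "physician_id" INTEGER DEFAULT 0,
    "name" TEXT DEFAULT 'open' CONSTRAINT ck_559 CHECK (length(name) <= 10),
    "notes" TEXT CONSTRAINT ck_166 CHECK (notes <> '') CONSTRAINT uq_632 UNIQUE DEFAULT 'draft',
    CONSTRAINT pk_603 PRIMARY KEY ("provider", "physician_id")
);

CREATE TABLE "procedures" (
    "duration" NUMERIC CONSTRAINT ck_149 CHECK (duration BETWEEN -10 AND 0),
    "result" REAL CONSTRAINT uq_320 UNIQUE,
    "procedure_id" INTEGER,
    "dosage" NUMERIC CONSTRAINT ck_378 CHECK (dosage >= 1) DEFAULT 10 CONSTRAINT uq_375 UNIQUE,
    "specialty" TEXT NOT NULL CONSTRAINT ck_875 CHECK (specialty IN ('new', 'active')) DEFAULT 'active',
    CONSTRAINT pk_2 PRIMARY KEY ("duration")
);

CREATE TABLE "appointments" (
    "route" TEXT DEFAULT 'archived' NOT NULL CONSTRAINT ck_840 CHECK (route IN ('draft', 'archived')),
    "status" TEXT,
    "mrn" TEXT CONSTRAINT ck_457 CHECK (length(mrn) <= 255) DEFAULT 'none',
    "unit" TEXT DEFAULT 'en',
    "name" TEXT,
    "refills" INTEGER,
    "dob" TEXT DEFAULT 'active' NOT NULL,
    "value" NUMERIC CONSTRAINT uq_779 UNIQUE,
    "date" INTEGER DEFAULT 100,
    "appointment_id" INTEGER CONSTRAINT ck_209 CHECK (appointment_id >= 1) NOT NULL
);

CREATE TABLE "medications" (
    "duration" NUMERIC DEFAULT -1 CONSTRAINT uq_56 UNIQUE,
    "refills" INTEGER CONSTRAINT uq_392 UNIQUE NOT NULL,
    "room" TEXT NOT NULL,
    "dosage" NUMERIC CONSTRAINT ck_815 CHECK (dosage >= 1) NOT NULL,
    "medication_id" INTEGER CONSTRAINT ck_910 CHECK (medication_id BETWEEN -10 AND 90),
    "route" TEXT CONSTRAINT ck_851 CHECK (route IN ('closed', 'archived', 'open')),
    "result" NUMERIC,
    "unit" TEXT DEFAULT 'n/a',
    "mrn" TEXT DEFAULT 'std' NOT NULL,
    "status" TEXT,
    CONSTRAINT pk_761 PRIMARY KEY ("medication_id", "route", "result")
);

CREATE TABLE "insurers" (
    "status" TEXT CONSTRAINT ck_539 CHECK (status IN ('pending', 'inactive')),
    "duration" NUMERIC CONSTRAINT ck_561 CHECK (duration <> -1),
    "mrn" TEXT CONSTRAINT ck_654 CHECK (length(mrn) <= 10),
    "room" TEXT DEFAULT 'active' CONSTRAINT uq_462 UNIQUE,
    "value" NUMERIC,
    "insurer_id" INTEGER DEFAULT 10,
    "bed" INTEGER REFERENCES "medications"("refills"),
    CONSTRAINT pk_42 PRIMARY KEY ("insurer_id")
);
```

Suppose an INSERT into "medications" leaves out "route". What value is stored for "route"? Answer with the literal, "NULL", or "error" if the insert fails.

route has no DEFAULT clause.
Omitting it would insert NULL, but it is part of the PRIMARY KEY, so the INSERT fails.

error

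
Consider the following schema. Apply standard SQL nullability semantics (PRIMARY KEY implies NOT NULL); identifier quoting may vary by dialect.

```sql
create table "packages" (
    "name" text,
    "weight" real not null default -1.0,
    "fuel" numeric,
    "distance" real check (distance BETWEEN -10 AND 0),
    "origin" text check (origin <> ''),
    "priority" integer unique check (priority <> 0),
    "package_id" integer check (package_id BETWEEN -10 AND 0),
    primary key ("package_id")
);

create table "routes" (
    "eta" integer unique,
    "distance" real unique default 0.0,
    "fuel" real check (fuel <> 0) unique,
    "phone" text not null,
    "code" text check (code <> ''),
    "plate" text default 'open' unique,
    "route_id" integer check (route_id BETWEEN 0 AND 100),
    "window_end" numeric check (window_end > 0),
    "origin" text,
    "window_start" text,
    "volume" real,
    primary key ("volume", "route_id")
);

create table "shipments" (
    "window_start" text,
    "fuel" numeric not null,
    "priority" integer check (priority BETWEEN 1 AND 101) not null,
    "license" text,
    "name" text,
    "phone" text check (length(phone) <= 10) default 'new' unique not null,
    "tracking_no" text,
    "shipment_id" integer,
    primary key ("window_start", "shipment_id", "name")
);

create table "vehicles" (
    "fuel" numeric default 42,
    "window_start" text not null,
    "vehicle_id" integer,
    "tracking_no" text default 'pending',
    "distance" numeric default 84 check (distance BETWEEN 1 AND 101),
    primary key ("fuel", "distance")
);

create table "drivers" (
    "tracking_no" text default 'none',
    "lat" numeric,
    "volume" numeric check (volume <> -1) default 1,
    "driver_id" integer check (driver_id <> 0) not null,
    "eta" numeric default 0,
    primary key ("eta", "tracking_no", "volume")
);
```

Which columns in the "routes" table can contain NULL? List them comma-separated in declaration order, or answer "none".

- eta: UNIQUE does not imply NOT NULL → nullable.
- distance: UNIQUE does not imply NOT NULL → nullable.
- fuel: CHECK does not forbid NULL (a CHECK constraint passes when its expression is NULL) → nullable.
- phone: declared NOT NULL → not nullable.
- code: CHECK does not forbid NULL (a CHECK constraint passes when its expression is NULL) → nullable.
- plate: UNIQUE does not imply NOT NULL → nullable.
- route_id: part of the PRIMARY KEY, which implies NOT NULL → not nullable.
- window_end: CHECK does not forbid NULL (a CHECK constraint passes when its expression is NULL) → nullable.
- origin: no NOT NULL constraint applies → nullable.
- window_start: no NOT NULL constraint applies → nullable.
- volume: part of the PRIMARY KEY, which implies NOT NULL → not nullable.

eta, distance, fuel, code, plate, window_end, origin, window_start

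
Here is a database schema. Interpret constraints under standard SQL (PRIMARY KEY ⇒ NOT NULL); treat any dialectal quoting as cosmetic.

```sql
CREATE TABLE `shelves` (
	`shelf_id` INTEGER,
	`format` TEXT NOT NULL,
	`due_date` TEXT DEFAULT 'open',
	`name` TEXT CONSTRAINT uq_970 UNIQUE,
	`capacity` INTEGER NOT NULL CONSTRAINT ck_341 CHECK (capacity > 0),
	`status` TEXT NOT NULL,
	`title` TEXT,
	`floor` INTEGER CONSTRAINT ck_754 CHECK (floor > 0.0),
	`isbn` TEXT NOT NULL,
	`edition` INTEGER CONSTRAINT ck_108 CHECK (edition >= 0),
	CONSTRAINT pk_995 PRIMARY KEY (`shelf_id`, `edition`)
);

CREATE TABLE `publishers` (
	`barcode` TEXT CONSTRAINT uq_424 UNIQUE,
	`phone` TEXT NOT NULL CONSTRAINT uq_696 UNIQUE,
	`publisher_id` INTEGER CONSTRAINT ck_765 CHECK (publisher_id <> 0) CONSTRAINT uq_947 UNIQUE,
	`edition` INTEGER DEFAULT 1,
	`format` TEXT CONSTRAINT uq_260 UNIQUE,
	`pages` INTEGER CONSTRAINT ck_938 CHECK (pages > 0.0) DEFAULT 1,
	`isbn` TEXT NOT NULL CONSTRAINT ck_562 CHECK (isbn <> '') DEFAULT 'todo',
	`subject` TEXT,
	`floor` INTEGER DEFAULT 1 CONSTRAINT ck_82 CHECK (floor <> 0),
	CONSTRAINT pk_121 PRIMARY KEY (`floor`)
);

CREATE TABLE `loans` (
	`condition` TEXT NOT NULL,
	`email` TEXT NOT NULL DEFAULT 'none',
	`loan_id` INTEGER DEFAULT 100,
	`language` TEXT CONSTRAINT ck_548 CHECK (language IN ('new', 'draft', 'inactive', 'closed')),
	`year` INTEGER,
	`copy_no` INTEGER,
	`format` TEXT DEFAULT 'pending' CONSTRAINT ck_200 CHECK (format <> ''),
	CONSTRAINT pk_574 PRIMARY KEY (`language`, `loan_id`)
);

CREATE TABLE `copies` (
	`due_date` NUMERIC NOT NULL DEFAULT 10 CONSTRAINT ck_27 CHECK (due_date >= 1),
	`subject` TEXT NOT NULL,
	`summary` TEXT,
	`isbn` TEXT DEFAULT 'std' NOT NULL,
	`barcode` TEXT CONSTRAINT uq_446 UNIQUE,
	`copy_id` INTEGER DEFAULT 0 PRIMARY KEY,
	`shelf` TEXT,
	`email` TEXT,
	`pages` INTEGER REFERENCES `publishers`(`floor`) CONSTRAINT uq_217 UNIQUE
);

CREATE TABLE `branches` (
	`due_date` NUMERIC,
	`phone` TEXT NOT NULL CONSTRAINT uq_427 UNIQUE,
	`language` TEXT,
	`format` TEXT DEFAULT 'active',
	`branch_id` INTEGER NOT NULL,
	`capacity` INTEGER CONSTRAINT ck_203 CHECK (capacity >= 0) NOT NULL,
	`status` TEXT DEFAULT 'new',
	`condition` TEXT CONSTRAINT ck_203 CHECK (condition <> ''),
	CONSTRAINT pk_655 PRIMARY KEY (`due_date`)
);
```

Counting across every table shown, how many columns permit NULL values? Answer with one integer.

22

shelves: 4 nullable (due_date, name, title, floor — PK (shelf_id, edition) and explicit NOT NULL columns excluded).
publishers: 6 nullable (barcode, publisher_id, edition, format, pages, subject — PK (floor) and explicit NOT NULL columns excluded).
loans: 3 nullable (year, copy_no, format — PK (language, loan_id) and explicit NOT NULL columns excluded).
copies: 5 nullable (summary, barcode, shelf, email, pages — PK (copy_id) and explicit NOT NULL columns excluded).
branches: 4 nullable (language, format, status, condition — PK (due_date) and explicit NOT NULL columns excluded).
Total: 4 + 6 + 3 + 5 + 4 = 22.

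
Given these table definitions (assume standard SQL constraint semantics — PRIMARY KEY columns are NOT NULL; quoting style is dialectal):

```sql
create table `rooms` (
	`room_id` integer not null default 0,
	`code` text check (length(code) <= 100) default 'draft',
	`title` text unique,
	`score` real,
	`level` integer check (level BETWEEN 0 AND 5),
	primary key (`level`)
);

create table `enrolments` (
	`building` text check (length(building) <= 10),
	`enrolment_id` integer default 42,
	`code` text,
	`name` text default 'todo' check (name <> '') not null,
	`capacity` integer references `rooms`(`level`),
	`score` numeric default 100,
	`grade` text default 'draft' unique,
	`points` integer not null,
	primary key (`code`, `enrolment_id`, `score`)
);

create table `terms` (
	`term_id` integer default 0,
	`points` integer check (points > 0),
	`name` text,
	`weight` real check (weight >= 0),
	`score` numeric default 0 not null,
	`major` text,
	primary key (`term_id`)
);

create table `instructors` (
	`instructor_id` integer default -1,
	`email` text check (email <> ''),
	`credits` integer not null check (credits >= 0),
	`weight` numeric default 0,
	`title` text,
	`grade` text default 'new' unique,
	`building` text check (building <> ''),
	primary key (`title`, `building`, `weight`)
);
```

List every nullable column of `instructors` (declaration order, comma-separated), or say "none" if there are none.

instructor_id, email, grade

- instructor_id: DEFAULT only fills an omitted column; an explicit NULL is still allowed → nullable.
- email: CHECK does not forbid NULL (a CHECK constraint passes when its expression is NULL) → nullable.
- credits: declared NOT NULL → not nullable.
- weight: part of the PRIMARY KEY, which implies NOT NULL → not nullable.
- title: part of the PRIMARY KEY, which implies NOT NULL → not nullable.
- grade: UNIQUE does not imply NOT NULL → nullable.
- building: part of the PRIMARY KEY, which implies NOT NULL → not nullable.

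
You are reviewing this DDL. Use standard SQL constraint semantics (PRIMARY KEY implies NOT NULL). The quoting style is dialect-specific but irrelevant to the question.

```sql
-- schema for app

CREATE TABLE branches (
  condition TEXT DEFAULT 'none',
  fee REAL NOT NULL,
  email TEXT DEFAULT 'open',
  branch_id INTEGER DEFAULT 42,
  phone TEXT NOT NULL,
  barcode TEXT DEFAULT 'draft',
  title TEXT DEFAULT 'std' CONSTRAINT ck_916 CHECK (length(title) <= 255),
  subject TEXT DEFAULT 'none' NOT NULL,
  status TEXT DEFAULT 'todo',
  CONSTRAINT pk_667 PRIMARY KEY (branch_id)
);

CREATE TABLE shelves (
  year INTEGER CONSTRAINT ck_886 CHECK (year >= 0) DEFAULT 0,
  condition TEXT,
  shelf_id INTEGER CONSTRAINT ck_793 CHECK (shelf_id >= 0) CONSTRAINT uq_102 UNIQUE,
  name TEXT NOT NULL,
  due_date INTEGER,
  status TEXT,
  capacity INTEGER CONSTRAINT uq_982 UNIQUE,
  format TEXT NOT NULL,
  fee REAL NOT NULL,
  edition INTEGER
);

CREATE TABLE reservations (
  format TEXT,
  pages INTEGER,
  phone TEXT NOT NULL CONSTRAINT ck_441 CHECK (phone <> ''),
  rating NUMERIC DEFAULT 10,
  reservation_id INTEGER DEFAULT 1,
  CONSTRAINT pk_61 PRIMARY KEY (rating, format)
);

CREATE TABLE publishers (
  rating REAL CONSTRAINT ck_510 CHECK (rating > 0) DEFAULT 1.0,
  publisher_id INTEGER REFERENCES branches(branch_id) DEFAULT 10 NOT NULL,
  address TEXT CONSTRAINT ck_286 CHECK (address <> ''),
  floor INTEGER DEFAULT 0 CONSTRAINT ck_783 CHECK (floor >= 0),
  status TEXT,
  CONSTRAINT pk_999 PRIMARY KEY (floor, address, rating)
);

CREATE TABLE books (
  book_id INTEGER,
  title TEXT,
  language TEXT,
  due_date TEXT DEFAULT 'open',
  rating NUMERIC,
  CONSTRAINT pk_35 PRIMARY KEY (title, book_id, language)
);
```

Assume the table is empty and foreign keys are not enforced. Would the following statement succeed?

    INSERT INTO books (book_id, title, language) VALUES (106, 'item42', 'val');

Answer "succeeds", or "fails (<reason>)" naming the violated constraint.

NOT NULL columns: book_id is supplied; language is supplied; title is supplied.
No constraint is violated.

succeeds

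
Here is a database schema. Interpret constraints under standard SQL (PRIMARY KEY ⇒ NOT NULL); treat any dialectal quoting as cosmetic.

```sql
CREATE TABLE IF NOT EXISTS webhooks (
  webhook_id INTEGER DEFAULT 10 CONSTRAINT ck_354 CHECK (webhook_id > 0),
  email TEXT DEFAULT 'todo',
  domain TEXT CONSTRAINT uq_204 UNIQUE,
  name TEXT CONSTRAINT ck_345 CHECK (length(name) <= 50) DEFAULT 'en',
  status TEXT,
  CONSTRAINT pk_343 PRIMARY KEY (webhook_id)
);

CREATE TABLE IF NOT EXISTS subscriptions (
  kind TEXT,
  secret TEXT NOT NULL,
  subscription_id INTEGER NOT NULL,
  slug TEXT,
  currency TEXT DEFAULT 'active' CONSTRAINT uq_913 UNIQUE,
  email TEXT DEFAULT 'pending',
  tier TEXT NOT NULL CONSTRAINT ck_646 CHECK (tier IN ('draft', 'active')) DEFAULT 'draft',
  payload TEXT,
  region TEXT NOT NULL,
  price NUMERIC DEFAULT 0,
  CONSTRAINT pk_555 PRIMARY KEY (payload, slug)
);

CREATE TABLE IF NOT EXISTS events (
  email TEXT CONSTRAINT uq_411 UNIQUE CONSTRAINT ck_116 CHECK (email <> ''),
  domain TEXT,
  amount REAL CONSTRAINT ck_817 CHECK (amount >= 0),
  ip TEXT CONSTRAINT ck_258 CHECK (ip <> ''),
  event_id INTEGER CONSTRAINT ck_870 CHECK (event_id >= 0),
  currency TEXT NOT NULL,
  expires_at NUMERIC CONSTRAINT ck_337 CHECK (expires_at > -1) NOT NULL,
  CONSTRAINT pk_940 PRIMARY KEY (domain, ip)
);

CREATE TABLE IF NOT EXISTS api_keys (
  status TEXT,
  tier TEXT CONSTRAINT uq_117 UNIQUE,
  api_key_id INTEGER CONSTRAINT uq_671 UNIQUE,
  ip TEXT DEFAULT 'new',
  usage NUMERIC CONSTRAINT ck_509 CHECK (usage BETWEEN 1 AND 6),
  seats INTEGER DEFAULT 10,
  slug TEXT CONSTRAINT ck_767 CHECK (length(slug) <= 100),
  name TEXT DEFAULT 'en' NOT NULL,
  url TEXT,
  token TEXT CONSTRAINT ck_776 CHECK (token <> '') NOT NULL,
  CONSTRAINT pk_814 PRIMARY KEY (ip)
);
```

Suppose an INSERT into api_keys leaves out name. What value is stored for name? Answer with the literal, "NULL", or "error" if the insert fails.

name has an explicit DEFAULT 'en'.
When the column is omitted from an INSERT, that default is used.

'en'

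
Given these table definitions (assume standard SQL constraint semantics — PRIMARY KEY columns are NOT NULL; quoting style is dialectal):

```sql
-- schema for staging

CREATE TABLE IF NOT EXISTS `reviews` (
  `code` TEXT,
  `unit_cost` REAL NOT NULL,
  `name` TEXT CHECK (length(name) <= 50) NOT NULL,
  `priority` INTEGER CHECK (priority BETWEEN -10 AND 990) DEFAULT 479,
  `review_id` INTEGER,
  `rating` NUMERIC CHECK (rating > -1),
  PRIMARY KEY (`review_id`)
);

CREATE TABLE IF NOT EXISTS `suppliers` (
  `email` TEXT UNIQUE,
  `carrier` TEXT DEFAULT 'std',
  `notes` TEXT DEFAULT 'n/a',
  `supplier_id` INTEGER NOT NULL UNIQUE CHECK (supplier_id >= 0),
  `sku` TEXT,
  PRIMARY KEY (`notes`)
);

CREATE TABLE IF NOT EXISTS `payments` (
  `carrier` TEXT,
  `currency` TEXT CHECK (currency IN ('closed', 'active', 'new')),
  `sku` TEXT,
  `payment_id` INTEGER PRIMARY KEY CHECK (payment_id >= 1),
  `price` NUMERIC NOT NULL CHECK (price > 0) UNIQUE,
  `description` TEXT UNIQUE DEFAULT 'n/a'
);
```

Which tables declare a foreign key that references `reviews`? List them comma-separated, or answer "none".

No REFERENCES clause anywhere in the schema names reviews.

none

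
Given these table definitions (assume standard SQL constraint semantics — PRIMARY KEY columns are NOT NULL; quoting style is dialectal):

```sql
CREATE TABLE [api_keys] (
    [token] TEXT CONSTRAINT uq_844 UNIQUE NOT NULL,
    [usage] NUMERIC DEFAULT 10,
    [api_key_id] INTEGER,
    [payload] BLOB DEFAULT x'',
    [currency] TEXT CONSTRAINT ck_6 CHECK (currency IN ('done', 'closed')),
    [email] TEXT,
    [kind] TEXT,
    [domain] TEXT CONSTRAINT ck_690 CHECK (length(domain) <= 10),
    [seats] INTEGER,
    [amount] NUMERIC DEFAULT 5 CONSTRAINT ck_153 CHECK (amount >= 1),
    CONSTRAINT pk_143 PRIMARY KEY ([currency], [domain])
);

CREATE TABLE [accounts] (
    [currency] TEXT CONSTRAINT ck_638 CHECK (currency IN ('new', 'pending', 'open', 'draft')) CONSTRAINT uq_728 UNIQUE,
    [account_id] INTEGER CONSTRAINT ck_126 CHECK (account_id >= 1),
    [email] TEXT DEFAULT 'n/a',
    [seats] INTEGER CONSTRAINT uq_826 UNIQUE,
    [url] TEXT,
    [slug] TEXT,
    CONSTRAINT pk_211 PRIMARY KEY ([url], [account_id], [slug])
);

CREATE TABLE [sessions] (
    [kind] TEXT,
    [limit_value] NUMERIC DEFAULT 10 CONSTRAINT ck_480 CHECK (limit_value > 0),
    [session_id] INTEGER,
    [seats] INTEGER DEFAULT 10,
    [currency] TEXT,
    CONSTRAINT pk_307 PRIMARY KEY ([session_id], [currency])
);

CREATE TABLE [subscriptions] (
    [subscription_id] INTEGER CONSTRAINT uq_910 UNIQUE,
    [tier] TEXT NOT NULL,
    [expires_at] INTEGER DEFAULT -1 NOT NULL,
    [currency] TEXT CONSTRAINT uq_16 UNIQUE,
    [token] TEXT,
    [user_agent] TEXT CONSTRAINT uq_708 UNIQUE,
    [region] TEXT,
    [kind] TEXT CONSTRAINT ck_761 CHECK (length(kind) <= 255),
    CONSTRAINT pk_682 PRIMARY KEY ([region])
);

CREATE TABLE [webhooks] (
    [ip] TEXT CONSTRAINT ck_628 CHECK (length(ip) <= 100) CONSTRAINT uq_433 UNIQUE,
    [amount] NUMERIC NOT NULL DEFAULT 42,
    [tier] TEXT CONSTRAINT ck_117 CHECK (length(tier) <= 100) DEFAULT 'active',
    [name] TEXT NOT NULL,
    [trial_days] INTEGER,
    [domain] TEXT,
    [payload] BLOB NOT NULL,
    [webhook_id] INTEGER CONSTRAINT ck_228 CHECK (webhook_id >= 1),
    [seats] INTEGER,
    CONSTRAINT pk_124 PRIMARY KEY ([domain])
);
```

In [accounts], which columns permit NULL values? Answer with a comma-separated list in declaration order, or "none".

- currency: CHECK does not forbid NULL (a CHECK constraint passes when its expression is NULL) → nullable.
- account_id: part of the PRIMARY KEY, which implies NOT NULL → not nullable.
- email: DEFAULT only fills an omitted column; an explicit NULL is still allowed → nullable.
- seats: UNIQUE does not imply NOT NULL → nullable.
- url: part of the PRIMARY KEY, which implies NOT NULL → not nullable.
- slug: part of the PRIMARY KEY, which implies NOT NULL → not nullable.

currency, email, seats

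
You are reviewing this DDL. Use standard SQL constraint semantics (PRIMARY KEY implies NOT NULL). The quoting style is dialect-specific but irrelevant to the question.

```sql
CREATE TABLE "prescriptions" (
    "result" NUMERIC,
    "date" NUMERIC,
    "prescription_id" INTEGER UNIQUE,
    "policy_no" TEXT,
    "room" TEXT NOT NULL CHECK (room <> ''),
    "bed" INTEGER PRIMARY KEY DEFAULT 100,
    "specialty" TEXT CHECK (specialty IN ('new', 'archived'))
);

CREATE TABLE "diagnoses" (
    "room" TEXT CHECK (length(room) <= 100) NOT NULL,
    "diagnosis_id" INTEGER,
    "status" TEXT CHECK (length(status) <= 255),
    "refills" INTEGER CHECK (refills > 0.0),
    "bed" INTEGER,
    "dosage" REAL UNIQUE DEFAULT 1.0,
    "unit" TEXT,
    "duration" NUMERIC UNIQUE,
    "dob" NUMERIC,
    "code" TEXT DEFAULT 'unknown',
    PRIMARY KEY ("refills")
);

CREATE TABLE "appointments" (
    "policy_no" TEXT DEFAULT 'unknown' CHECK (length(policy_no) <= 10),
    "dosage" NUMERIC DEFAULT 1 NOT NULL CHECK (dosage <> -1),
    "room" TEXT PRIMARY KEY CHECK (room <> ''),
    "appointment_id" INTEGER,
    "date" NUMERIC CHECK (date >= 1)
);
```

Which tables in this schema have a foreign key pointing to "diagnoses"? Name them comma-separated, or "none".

none

No REFERENCES clause anywhere in the schema names diagnoses.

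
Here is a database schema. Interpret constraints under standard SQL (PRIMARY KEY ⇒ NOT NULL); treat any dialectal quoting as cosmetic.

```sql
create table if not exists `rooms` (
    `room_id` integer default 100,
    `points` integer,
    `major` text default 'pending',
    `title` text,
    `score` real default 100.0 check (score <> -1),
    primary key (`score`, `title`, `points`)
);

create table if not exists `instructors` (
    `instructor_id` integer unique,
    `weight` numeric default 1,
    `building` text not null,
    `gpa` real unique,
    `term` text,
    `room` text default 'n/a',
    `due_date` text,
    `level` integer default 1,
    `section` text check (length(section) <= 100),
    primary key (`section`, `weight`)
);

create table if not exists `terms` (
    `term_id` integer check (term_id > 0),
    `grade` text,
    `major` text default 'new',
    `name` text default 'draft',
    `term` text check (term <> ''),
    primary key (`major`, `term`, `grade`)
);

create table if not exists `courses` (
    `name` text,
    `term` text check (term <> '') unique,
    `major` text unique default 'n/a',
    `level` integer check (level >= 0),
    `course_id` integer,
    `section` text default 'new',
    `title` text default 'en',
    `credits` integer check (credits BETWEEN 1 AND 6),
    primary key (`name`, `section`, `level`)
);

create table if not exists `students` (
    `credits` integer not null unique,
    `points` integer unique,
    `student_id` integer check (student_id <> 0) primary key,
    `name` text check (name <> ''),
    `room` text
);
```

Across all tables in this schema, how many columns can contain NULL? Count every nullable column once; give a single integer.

18

rooms: 2 nullable (room_id, major — PK (score, title, points) and explicit NOT NULL columns excluded).
instructors: 6 nullable (instructor_id, gpa, term, room, due_date, level — PK (section, weight) and explicit NOT NULL columns excluded).
terms: 2 nullable (term_id, name — PK (major, term, grade) and explicit NOT NULL columns excluded).
courses: 5 nullable (term, major, course_id, title, credits — PK (name, section, level) and explicit NOT NULL columns excluded).
students: 3 nullable (points, name, room — PK (student_id) and explicit NOT NULL columns excluded).
Total: 2 + 6 + 2 + 5 + 3 = 18.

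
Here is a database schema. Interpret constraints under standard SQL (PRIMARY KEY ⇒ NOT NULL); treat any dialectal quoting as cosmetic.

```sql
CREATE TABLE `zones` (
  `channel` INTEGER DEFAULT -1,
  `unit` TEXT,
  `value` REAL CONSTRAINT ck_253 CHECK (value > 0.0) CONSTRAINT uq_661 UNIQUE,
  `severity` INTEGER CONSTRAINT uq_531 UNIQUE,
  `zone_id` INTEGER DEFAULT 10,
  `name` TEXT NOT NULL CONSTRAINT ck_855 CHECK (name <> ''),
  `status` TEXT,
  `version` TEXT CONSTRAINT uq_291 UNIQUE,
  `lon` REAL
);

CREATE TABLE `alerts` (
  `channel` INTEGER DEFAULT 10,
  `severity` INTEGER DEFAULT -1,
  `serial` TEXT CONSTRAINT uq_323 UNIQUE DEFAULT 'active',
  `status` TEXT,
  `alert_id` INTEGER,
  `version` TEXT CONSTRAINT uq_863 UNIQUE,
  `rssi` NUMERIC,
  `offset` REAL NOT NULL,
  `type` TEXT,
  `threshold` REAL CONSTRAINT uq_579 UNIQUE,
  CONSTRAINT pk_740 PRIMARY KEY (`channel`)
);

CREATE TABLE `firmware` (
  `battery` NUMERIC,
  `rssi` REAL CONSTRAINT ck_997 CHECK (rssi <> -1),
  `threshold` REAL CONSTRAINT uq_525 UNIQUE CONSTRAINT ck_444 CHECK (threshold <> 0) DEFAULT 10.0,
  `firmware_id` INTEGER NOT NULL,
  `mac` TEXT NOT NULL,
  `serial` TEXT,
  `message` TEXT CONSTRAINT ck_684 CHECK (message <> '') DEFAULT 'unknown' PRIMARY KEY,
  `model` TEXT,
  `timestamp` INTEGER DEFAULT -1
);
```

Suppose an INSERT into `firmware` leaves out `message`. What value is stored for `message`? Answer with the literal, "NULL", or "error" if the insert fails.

message has an explicit DEFAULT 'unknown'.
When the column is omitted from an INSERT, that default is used.

'unknown'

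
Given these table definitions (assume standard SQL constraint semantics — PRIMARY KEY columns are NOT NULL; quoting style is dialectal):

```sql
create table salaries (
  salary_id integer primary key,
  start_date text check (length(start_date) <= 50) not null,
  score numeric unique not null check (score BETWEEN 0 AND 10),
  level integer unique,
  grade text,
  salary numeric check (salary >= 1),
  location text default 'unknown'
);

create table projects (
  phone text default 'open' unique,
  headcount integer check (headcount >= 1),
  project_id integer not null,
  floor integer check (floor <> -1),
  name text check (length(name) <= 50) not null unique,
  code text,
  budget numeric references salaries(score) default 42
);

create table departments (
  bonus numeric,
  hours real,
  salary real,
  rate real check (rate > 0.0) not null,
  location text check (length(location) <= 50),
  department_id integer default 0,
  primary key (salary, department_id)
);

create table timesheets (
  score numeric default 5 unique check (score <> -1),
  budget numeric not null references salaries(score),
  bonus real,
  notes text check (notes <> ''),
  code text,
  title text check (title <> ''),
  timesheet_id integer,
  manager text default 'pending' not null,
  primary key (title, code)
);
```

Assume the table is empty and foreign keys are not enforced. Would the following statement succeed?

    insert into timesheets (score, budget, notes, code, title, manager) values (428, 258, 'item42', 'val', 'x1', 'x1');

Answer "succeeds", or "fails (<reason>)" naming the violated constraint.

NOT NULL columns: budget is supplied; code is supplied; manager is supplied; title is supplied.
CHECK constraints: 428 satisfies (score <> -1); 'item42' satisfies (notes <> ''); 'x1' satisfies (title <> '').
No constraint is violated.

succeeds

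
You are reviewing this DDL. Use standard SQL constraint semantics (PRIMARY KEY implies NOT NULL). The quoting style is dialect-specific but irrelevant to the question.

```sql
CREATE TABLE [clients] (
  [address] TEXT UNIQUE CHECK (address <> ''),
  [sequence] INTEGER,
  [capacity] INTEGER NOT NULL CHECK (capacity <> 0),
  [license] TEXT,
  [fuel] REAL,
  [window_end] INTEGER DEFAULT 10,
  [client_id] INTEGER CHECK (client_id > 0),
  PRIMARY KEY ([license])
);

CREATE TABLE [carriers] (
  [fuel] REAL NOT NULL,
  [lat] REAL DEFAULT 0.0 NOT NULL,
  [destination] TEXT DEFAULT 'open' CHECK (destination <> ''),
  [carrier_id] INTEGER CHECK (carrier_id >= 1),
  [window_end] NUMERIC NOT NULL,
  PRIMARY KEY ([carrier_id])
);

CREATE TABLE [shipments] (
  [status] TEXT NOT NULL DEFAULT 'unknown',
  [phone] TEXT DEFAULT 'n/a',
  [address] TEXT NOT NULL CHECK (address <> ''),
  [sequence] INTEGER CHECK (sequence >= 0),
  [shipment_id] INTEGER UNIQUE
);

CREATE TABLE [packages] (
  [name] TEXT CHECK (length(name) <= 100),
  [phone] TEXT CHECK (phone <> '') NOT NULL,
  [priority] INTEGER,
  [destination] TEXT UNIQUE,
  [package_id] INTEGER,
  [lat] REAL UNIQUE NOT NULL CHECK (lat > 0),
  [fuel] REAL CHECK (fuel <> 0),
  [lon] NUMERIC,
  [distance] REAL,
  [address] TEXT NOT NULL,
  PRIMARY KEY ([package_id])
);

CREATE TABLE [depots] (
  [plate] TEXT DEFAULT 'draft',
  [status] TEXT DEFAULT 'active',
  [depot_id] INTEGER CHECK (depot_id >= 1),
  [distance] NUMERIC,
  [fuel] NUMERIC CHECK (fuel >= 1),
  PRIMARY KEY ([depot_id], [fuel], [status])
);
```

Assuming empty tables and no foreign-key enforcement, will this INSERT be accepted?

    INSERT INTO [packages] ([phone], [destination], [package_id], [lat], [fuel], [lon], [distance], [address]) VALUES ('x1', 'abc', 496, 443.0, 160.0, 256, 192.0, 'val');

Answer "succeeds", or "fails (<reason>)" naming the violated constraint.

NOT NULL columns: address is supplied; lat is supplied; package_id is supplied; phone is supplied.
CHECK constraints: 'x1' satisfies (phone <> ''); 443.0 satisfies (lat > 0); 160.0 satisfies (fuel <> 0).
No constraint is violated.

succeeds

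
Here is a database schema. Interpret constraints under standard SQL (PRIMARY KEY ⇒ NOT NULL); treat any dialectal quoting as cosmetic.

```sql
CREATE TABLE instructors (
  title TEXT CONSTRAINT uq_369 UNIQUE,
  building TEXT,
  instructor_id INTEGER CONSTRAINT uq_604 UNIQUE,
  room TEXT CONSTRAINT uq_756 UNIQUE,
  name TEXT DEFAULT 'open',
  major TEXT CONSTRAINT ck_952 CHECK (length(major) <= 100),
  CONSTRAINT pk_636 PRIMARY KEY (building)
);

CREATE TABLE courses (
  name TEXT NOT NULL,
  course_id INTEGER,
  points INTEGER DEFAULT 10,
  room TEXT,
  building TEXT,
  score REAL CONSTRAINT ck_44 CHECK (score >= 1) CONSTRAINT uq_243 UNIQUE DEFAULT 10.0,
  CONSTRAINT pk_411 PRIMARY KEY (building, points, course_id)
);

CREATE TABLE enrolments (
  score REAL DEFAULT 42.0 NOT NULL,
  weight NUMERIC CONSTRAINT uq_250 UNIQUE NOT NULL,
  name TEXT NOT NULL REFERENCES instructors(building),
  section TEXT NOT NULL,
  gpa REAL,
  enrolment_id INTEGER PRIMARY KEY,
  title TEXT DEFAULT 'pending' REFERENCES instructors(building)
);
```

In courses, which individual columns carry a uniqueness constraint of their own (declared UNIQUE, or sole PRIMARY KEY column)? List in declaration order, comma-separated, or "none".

- name: no UNIQUE or single-column PK constraint.
- course_id: part of a composite PRIMARY KEY — only the tuple is unique, not this column on its own.
- points: part of a composite PRIMARY KEY — only the tuple is unique, not this column on its own.
- room: no UNIQUE or single-column PK constraint.
- building: part of a composite PRIMARY KEY — only the tuple is unique, not this column on its own.
- score: declared UNIQUE → unique.

score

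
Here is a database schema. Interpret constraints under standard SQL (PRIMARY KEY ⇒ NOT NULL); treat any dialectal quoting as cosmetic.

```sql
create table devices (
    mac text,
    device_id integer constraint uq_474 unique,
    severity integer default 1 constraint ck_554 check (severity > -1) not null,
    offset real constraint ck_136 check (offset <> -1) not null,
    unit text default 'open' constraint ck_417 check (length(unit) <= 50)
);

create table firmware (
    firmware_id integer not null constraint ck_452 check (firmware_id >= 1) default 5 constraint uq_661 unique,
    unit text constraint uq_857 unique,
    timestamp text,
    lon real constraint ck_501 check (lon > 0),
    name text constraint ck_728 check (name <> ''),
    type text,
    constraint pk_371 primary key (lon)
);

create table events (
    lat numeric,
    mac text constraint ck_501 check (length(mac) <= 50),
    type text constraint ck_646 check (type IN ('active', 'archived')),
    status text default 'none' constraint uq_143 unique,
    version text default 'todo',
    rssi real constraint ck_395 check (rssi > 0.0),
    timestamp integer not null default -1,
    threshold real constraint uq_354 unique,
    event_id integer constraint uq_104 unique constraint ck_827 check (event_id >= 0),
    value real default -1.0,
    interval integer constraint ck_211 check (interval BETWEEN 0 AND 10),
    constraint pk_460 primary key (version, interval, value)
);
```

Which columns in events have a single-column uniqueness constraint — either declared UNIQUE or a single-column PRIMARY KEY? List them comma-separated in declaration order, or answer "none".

- lat: no UNIQUE or single-column PK constraint.
- mac: no UNIQUE or single-column PK constraint.
- type: no UNIQUE or single-column PK constraint.
- status: declared UNIQUE → unique.
- version: part of a composite PRIMARY KEY — only the tuple is unique, not this column on its own.
- rssi: no UNIQUE or single-column PK constraint.
- timestamp: no UNIQUE or single-column PK constraint.
- threshold: declared UNIQUE → unique.
- event_id: declared UNIQUE → unique.
- value: part of a composite PRIMARY KEY — only the tuple is unique, not this column on its own.
- interval: part of a composite PRIMARY KEY — only the tuple is unique, not this column on its own.

status, threshold, event_id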